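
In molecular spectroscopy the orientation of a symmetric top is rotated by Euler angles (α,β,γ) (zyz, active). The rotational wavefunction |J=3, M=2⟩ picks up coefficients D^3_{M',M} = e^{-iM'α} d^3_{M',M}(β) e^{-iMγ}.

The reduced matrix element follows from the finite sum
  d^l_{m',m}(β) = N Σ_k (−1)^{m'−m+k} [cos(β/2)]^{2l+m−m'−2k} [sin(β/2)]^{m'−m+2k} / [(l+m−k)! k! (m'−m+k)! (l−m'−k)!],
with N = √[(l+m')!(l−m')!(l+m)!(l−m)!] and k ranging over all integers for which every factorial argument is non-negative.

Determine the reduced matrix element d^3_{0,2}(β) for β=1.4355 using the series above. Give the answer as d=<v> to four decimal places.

d^3_{0,2}(β=1.4355) via the finite sum:
c=cos(1.435500/2)=0.753287, s=sin(1.435500/2)=0.657691; N=√[6·6·120·1]=65.726707
k∈{2,3} keeps every argument non-negative
  k=2: (−1)^0·65.7267/(12)·0.7533^4·0.6577^2 = +0.762865
  k=3: (−1)^1·65.7267/(12)·0.7533^2·0.6577^4 = -0.581528
d^3_{0,2}(1.4355) = +0.762865 -0.581528 = +0.181337

d=0.1813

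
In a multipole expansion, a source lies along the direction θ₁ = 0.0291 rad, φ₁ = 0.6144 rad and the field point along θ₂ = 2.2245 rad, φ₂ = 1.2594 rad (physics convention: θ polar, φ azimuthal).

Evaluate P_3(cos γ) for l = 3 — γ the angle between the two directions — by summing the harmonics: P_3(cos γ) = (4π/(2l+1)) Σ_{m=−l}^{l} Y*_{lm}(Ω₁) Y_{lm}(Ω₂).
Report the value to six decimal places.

Summing Y*_{l m}(θ₁,φ₁)·Y_{l m}(θ₂,φ₂) over m ∈ [−3, 3]; prefactor 4π/(2·3+1) = 1.795196:
  term(m=-3) = -0.00000 - 0.00000j   from Y*(Ω₁)=-0.00000 + 0.00001j, Y(Ω₂)=-0.16783 + 0.12408j
  term(m=-2) = -0.00009 + 0.00033j   from Y*(Ω₁)=0.00029 + 0.00081j, Y(Ω₂)=0.31812 + 0.22845j
  term(m=-1) = 0.00654 - 0.00492j   from Y*(Ω₁)=0.03070 + 0.02166j, Y(Ω₂)=0.06674 - 0.20737j
  term(m=+0) = 0.19444 + 0.00000j   from Y*(Ω₁)=0.74446 + 0.00000j, Y(Ω₂)=0.26118 + 0.00000j
  term(m=+1) = 0.00654 + 0.00492j   from Y*(Ω₁)=-0.03070 + 0.02166j, Y(Ω₂)=-0.06674 - 0.20737j
  term(m=+2) = -0.00009 - 0.00033j   from Y*(Ω₁)=0.00029 - 0.00081j, Y(Ω₂)=0.31812 - 0.22845j
  term(m=+3) = -0.00000 + 0.00000j   from Y*(Ω₁)=0.00000 + 0.00001j, Y(Ω₂)=0.16783 + 0.12408j
Total Σ_m = 0.20733 - 0.00000j. Multiply by 1.795196: 0.37220 - 0.00000j. P_3(cos γ) = 0.372200

0.372200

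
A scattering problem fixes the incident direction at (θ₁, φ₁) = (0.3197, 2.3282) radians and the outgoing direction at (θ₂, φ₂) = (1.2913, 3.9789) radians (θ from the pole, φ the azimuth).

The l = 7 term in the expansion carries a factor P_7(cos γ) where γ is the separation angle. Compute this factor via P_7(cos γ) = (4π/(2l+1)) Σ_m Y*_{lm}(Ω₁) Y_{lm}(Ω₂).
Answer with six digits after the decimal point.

-0.287236

Summing Y*_{l m}(θ₁,φ₁)·Y_{l m}(θ₂,φ₂) over m ∈ [−7, 7]; prefactor 4π/(2·7+1) = 0.837758:
  term(m=-7) = (0.000030, 0.000049)   from Y*(Ω₁)=(-0.000126, -0.000084), Y(Ω₂)=(-0.345781, -0.155261)
  term(m=-6) = (-0.000618, 0.000321)   from Y*(Ω₁)=(0.000286, 0.001688), Y(Ω₂)=(0.124737, 0.387462)
  term(m=-5) = (0.000015, 0.000036)   from Y*(Ω₁)=(0.007252, -0.009631), Y(Ω₂)=(-0.001607, 0.002769)
  term(m=-4) = (-0.019541, 0.006467)   from Y*(Ω₁)=(-0.058870, 0.006620), Y(Ω₂)=(0.339990, -0.071627)
  term(m=-3) = (-0.005710, -0.023363)   from Y*(Ω₁)=(0.156537, 0.132228), Y(Ω₂)=(-0.094864, -0.069119)
  term(m=-2) = (-0.137868, 0.022222)   from Y*(Ω₁)=(-0.026280, -0.468894), Y(Ω₂)=(-0.030816, -0.295754)
  term(m=-1) = (-0.007316, -0.091362)   from Y*(Ω₁)=(-0.395048, 0.417810), Y(Ω₂)=(-0.106712, 0.118408)
  term(m=+0) = (-0.000848, 0.000000)   from Y*(Ω₁)=(0.003031, -0.000000), Y(Ω₂)=(-0.279770, 0.000000)
  term(m=+1) = (-0.007316, 0.091362)   from Y*(Ω₁)=(0.395048, 0.417810), Y(Ω₂)=(0.106712, 0.118408)
  term(m=+2) = (-0.137868, -0.022222)   from Y*(Ω₁)=(-0.026280, 0.468894), Y(Ω₂)=(-0.030816, 0.295754)
  term(m=+3) = (-0.005710, 0.023363)   from Y*(Ω₁)=(-0.156537, 0.132228), Y(Ω₂)=(0.094864, -0.069119)
  term(m=+4) = (-0.019541, -0.006467)   from Y*(Ω₁)=(-0.058870, -0.006620), Y(Ω₂)=(0.339990, 0.071627)
  term(m=+5) = (0.000015, -0.000036)   from Y*(Ω₁)=(-0.007252, -0.009631), Y(Ω₂)=(0.001607, 0.002769)
  term(m=+6) = (-0.000618, -0.000321)   from Y*(Ω₁)=(0.000286, -0.001688), Y(Ω₂)=(0.124737, -0.387462)
  term(m=+7) = (0.000030, -0.000049)   from Y*(Ω₁)=(0.000126, -0.000084), Y(Ω₂)=(0.345781, -0.155261)
Accumulated sum (-0.342863, -0.000000); after 4π/(2l+1) scaling, (-0.287236, -0.000000) ⇒ P_7 = -0.287236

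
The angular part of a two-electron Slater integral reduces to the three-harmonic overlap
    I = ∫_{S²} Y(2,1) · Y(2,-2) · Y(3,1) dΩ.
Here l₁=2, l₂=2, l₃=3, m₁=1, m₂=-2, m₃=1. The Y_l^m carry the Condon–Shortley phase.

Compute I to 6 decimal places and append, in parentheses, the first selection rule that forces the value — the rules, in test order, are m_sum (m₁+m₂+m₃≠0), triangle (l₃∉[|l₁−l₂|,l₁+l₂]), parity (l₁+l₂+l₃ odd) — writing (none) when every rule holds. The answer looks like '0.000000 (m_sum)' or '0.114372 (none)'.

0.000000 (parity)

l₁+l₂+l₃=7 is odd: 3j(l;000)=0 ⇒ I=0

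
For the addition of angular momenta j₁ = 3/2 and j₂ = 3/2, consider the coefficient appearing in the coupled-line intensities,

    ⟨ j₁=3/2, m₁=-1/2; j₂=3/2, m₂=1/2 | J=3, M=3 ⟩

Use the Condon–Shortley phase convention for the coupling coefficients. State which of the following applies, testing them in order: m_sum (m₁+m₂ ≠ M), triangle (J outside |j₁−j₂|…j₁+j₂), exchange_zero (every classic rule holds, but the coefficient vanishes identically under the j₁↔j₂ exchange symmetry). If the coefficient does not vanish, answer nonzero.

m_sum

m-sum: m₁+m₂ = -1/2+1/2 = 0, M = 3  ✗ ⇒ coefficient is 0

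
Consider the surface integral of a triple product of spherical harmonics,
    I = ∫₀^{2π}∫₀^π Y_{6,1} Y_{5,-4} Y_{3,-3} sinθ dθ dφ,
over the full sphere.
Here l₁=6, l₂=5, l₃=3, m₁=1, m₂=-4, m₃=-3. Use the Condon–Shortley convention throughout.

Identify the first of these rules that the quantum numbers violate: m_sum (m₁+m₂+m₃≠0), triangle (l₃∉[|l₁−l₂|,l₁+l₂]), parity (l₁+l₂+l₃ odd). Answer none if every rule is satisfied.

Σmᵢ = -6  ✗
l₃∈[|l₁−l₂|,l₁+l₂]=[1,11], have l₃=3
Σlᵢ = 14 ⇒ even

m_sum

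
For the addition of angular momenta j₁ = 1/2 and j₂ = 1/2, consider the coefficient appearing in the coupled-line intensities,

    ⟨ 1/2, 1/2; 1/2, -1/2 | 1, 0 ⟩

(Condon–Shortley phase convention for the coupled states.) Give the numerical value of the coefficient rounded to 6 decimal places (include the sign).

√[3·0!1!1!/3! · 1!0!0!1!1!1!] = √(1/2)
  +(−1)^0/∏(0,0,0,0,1,1)! = 1  (running 1)
⟨..|..⟩ = √(1/2)·(1) = +0.707107

+√(1/2) = +0.707107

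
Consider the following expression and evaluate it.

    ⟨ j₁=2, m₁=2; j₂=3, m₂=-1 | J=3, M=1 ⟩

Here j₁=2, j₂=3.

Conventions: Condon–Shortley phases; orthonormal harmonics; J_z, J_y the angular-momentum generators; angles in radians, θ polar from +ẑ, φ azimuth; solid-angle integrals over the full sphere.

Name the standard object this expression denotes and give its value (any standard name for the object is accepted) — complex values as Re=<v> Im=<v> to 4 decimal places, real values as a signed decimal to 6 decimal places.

Clebsch–Gordan coefficient, +√(2/5) ≈ +0.632456

This is a Clebsch–Gordan (vector-coupling) coefficient.
j₁+j₂−J=2  J+j₁−j₂=2  J−j₁+j₂=4  j₁+j₂+J+1=9
(j₁±m₁, j₂±m₂, J±M) = (4,0,2,4,4,2)
P² = 512/5
sum k=0..0:
  [0] +1/16 = 1/16
S = 1/16
C² = P²·S² = 2/5 ; C = +0.632456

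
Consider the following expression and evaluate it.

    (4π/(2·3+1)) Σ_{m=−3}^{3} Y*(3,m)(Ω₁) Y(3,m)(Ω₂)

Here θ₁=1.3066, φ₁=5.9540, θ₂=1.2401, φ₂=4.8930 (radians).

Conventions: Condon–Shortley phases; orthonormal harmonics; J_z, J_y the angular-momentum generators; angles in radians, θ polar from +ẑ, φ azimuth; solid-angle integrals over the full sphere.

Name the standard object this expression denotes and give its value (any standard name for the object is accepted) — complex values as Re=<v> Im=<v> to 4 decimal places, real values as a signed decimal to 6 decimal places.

This sum is the spherical-harmonic addition theorem: it equals the Legendre polynomial P_l(cos γ) of the angle γ between the two directions.
Addition theorem: P_3(cos γ) = (4π/7) Σ_m Y*_{lm}(Ω₁) Y_{lm}(Ω₂), m = −3…3:
  term(m=-3) = -0.132366-0.005484i   from Y*(Ω₁)=+0.206681-0.313243i, Y(Ω₂)=-0.182051-0.302448i
  term(m=-2) = -0.038661+0.062887i   from Y*(Ω₁)=+0.196701-0.152147i, Y(Ω₂)=-0.277697+0.104913i
  term(m=-1) = +0.014502+0.025938i   from Y*(Ω₁)=-0.194561+0.066465i, Y(Ω₂)=-0.025963-0.142183i
  term(m=+0) = +0.077642+0.000000i   from Y*(Ω₁)=-0.259121-0.000000i, Y(Ω₂)=-0.299637+0.000000i
  term(m=+1) = +0.014502-0.025938i   from Y*(Ω₁)=+0.194561+0.066465i, Y(Ω₂)=+0.025963-0.142183i
  term(m=+2) = -0.038661-0.062887i   from Y*(Ω₁)=+0.196701+0.152147i, Y(Ω₂)=-0.277697-0.104913i
  term(m=+3) = -0.132366+0.005484i   from Y*(Ω₁)=-0.206681-0.313243i, Y(Ω₂)=+0.182051-0.302448i
Accumulated sum -0.235409-0.000000i; after 4π/(2l+1) scaling, -0.422605-0.000000i ⇒ P_3 = -0.422605

Legendre polynomial (addition theorem), -0.422605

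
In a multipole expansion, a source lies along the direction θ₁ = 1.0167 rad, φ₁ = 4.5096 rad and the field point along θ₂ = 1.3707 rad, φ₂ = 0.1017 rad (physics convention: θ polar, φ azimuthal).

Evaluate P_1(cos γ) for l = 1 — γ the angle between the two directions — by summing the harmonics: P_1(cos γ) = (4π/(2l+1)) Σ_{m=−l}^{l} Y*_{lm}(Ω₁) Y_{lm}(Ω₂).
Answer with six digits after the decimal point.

Summing Y*_{l m}(θ₁,φ₁)·Y_{l m}(θ₂,φ₂) over m ∈ [−1, 1]; prefactor 4π/(2·1+1) = 4.188790:
  [-1]  conj(Y_{1,-1})(Ω₁) = -0.059172-0.287780i ; Y_{1,-1}(Ω₂) = +0.336851-0.034376i ; Δ = -0.029825-0.094905i
  [+0]  conj(Y_{1,0})(Ω₁) = +0.257090-0.000000i ; Y_{1,0}(Ω₂) = +0.097116+0.000000i ; Δ = +0.024968+0.000000i
  [+1]  conj(Y_{1,1})(Ω₁) = +0.059172-0.287780i ; Y_{1,1}(Ω₂) = -0.336851-0.034376i ; Δ = -0.029825+0.094905i
Accumulated sum -0.034682+0.000000i; after 4π/(2l+1) scaling, -0.145276+0.000000i ⇒ P_1 = -0.145276

-0.145276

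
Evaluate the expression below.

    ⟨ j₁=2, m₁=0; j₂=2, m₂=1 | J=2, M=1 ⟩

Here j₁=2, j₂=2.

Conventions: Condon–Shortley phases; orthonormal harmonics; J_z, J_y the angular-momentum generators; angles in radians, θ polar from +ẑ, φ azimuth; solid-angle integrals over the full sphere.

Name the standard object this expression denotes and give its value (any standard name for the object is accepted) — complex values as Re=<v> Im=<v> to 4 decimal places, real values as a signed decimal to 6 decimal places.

Clebsch–Gordan coefficient, −√(1/14) ≈ -0.267261

This is a Clebsch–Gordan (vector-coupling) coefficient.
triangle: 2!*2!*2!/7! = 8/5040
(j±m)!: 2!*2!*3!*1!*3!*1! = 144
prefactor² = (2J+1)*Δ*N² = 8/7
  k=1: −1/(1!*1!*1!*2!*1!*0!) = -1/2
  k=2: +1/(2!*0!*0!*1!*2!*1!) = 1/4
Σ = -1/4  ⇒  CG² = 8/7*(-1/4)² = 1/14
CG = −√(1/14) = -0.267261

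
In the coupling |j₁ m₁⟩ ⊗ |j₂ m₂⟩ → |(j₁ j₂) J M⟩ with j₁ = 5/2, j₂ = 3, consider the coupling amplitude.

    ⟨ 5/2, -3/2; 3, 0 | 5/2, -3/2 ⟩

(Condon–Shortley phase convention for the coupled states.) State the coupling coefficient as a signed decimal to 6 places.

j₁+j₂−J=3  J+j₁−j₂=2  J−j₁+j₂=3  j₁+j₂+J+1=9
(j₁±m₁, j₂±m₂, J±M) = (1,4,3,3,1,4)
P² = 864/35
sum k=2..3:
  [2] +1/8 = 1/8
  [3] −1/36 = -1/36
S = 7/72
C² = P²·S² = 7/30 ; C = +0.483046

+0.483046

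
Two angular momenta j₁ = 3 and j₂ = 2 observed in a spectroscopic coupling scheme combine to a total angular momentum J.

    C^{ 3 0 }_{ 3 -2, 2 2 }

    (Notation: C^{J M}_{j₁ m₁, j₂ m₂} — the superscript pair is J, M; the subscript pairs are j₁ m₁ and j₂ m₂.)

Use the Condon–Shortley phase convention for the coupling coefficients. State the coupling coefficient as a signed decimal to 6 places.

√[7·2!4!2!/9! · 1!5!4!0!3!3!] = √(192)
  +(−1)^2/∏(2,0,3,2,1,0)! = 1/24  (running 1/24)
⟨..|..⟩ = √(192)·(1/24) = +0.577350

+0.577350  (= +√(1/3))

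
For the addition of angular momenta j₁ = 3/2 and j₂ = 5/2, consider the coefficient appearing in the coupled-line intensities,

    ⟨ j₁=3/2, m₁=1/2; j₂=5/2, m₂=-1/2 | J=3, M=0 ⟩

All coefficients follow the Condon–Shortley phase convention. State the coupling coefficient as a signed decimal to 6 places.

+0.447214  (= +√(1/5))

j₁+j₂−J=1  J+j₁−j₂=2  J−j₁+j₂=4  j₁+j₂+J+1=8
(j₁±m₁, j₂±m₂, J±M) = (2,1,2,3,3,3)
P² = 36/5
sum k=0..1:
  [0] +1/4 = 1/4
  [1] −1/12 = -1/12
S = 1/6
C² = P²·S² = 1/5 ; C = +0.447214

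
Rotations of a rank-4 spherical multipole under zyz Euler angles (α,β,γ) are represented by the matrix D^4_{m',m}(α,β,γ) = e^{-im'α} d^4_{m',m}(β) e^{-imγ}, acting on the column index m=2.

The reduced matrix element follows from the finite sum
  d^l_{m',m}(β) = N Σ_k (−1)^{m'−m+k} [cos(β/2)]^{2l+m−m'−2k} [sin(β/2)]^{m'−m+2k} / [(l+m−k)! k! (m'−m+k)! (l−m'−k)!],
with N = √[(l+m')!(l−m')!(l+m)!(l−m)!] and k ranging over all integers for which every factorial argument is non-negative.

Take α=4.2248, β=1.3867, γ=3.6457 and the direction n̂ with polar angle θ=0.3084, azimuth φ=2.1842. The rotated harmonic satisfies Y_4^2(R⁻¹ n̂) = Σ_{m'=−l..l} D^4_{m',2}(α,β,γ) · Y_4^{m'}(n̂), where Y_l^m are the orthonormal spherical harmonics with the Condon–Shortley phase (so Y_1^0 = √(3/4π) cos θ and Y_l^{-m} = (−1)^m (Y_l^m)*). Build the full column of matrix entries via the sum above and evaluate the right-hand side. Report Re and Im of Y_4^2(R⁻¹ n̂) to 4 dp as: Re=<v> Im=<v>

Need the full column D^4_{m',2} for m'=−4..4 at α=4.2248, β=1.3867, γ=3.6457.
cos(β/2)=0.769109, sin(β/2)=0.639117
d^4_{-4,2}: single k=6 term ⇒ +0.213323;  D = -0.209761-0.038825i
d^4_{-3,2}: k∈[5..6] ⇒ +0.544568 -0.125348 = +0.419221;  D = +0.260531-0.328435i
d^4_{-2,2}: k∈[4..6] ⇒ +0.875721 -0.483772 +0.027838 = +0.419787;  D = +0.168330+0.384560i
d^4_{-1,2}: k∈[3..5] ⇒ +0.993567 -1.029137 +0.142131 = +0.106560;  D = -0.106261-0.007984i
d^4_{0,2}: k∈[2..4] ⇒ +0.802067 -1.476945 +0.382455 = -0.292423;  D = -0.155970+0.247355i
d^4_{1,2}: k∈[1..3] ⇒ +0.431651 -1.490350 +0.686091 = -0.372607;  D = -0.185343-0.323240i
d^4_{2,2}: k∈[0..2] ⇒ +0.122435 -1.014544 +0.875721 = -0.016388;  D = +0.016379-0.000541i
d^4_{3,2}: k∈[0..1] ⇒ -0.380681 +0.788619 = +0.407938;  D = +0.179109-0.366515i
d^4_{4,2}: single k=0 term ⇒ +0.447372;  D = +0.263080+0.361843i
Y_4^{m'}(θ=0.3084,φ=2.1842) and Σ D·Y over m':
  (-0.2098-0.0388i)·(-0.0029-0.0024i)  (+0.2605-0.3284i)·(+0.0321-0.0089i)  (+0.1683+0.3846i)·(-0.0557+0.1554i)  (-0.1063-0.0080i)·(-0.2643-0.3754i)  (-0.1560+0.2474i)·(+0.4879+0.0000i)  (-0.1853-0.3232i)·(+0.2643-0.3754i)  (+0.0164-0.0005i)·(-0.0557-0.1554i)  (+0.1791-0.3665i)·(-0.0321-0.0089i)  (+0.2631+0.3618i)·(-0.0029+0.0024i)
Y_4^2(R⁻¹ n̂) = -0.296098+0.146571i

Re=-0.2961 Im=0.1466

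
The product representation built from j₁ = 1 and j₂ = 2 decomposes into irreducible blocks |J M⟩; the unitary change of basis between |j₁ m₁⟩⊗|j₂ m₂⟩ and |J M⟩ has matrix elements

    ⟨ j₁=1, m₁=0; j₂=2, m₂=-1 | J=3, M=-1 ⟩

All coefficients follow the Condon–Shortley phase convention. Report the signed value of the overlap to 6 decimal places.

+0.730297

triangle: 0!*2!*4!/7! = 48/5040
(j±m)!: 1!*1!*1!*3!*2!*4! = 288
prefactor² = (2J+1)*Δ*N² = 96/5
  k=0: +1/(0!*0!*1!*1!*1!*3!) = 1/6
Σ = 1/6  ⇒  CG² = 96/5*(1/6)² = 8/15
CG = +√(8/15) = +0.730297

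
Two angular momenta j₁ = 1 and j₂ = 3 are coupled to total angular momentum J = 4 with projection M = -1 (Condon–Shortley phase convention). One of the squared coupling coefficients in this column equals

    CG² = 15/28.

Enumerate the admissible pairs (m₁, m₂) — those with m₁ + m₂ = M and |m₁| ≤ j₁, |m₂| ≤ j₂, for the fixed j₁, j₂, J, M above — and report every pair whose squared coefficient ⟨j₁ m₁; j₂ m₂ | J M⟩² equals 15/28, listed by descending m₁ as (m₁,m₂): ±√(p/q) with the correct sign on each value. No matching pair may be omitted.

Admissible pairs with m₁+m₂ = M = -1: (-1,0), (0,-1), (1,-2)
  (m₁,m₂)=(1,-2): CG² = 3/28, CG = +√(3/28)
  (m₁,m₂)=(0,-1): CG² = 15/28, CG = +√(15/28)   ← matches the target
  (m₁,m₂)=(-1,0): CG² = 5/14, CG = +√(5/14)
Pairs with CG² = 15/28: (0,-1): +√(15/28)

(0,-1): +√(15/28)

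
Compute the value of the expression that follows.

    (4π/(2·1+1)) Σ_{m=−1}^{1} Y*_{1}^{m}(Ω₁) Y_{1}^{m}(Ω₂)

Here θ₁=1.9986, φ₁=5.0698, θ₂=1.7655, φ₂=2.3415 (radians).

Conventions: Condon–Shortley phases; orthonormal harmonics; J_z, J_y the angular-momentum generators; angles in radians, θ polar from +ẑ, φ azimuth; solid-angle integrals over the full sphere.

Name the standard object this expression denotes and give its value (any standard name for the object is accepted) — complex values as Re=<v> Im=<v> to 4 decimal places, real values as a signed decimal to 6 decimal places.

Legendre polynomial (addition theorem), -0.737258

This sum is the spherical-harmonic addition theorem: it equals the Legendre polynomial P_l(cos γ) of the angle γ between the two directions.
Summing Y*_{l m}(θ₁,φ₁)·Y_{l m}(θ₂,φ₂) over m ∈ [−1, 1]; prefactor 4π/(2·1+1) = 4.188790:
  m=-1: (0.10998 - 0.29449j) × (-0.23614 - 0.24318j) = -0.09758 + 0.04280j  (running Σ = -0.09758 + 0.04280j)
  m=0: (-0.20271 + 0.00000j) × (-0.09453 + 0.00000j) = 0.01916 + 0.00000j  (running Σ = -0.07842 + 0.04280j)
  m=1: (-0.10998 - 0.29449j) × (0.23614 - 0.24318j) = -0.09758 - 0.04280j  (running Σ = -0.17601 + 0.00000j)
Σ over m = -0.17601 + 0.00000j; ×(4π/3) → -0.73726 + 0.00000j. Real part: -0.737258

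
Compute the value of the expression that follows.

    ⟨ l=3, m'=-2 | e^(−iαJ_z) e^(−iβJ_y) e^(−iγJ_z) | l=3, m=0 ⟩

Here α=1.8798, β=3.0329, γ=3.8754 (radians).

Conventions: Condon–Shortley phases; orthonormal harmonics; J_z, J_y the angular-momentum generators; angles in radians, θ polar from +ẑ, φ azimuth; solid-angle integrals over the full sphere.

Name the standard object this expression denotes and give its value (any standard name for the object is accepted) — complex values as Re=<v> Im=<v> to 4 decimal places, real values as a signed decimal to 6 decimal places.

This is a Wigner D-matrix element — the rotation-matrix element ⟨l m'| R(α,β,γ) |l m⟩ in the angular-momentum basis.
D^3_{-2,0}(1.8798,3.0329,3.8754) = e^{-i·-2·1.8798}·d^3_{-2,0}(3.0329)·e^{-i·0·3.8754}. Compute d first:
c=cos(3.032900/2)=0.054320, s=sin(3.032900/2)=0.998524; N=√[1·120·6·6]=65.726707
k∈{2,3} keeps every argument non-negative
  k=2: (−1)^0·65.7267/(12)·0.0543^4·0.9985^2 = +0.000048
  k=3: (−1)^1·65.7267/(12)·0.0543^2·0.9985^4 = -0.016066
d^3_{-2,0}(3.0329) = +0.000048 -0.016066 = -0.016018
Attach z-rotation phases: D = e^{-i(-2)(1.8798)}·(-0.016018)·e^{-i(0)(3.8754)} = +0.013056+0.009281i

Wigner D-matrix element, Re=0.0131 Im=0.0093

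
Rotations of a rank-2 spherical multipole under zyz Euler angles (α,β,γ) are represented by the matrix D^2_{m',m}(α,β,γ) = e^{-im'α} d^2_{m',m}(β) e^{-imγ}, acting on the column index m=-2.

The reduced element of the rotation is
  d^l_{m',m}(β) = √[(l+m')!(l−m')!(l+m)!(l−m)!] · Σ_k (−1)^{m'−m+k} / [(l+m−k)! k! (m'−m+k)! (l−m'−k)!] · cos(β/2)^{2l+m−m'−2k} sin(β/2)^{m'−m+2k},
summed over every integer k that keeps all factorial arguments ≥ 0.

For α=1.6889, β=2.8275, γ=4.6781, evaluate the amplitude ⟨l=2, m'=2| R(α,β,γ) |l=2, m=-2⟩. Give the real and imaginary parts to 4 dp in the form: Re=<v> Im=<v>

First d^2_{2,-2}(β=2.8275), then the phase factors e^{-i(2)α} and e^{-i(-2)γ}:
Half-angle: c=0.156402, s=0.987694. N=√(24·1·1·24)=24.000000
k: max(0,(-2)−(2))=0 … min(2+(-2),2−(2))=0
  k=0: (−1)^4·24.0000/(24)·0.1564^0·0.9877^4 = +0.951675
d^2_{2,-2}(2.8275) = +0.951675
Phases: e^{-i·(2)·1.6889}=-0.972233+0.234017i, e^{-i·(-2)·4.6781}=-0.997649+0.068524i ⇒ D=+0.907814-0.285587i

Re=0.9078 Im=-0.2856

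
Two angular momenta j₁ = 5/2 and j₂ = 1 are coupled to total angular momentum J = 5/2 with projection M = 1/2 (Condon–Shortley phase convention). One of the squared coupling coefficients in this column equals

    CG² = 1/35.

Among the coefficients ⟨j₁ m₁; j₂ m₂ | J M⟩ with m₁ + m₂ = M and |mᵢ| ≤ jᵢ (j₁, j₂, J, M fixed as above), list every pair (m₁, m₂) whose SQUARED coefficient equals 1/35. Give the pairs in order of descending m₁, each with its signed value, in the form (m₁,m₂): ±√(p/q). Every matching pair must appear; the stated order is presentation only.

Admissible pairs with m₁+m₂ = M = 1/2: (-1/2,1), (1/2,0), (3/2,-1)
  (m₁,m₂)=(3/2,-1): CG² = 16/35, CG = +√(16/35)
  (m₁,m₂)=(1/2,0): CG² = 1/35, CG = +√(1/35)   ← matches the target
  (m₁,m₂)=(-1/2,1): CG² = 18/35, CG = −√(18/35)
Pairs with CG² = 1/35: (1/2,0): +√(1/35)

(1/2,0): +√(1/35)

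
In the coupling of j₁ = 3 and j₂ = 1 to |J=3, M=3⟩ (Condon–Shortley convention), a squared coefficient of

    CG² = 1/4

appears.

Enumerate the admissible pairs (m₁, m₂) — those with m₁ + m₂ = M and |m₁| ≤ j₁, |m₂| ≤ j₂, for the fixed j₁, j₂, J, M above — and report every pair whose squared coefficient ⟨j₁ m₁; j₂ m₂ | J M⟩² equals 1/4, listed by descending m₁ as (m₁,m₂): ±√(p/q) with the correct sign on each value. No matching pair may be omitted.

Admissible pairs with m₁+m₂ = M = 3: (2,1), (3,0)
  (m₁,m₂)=(3,0): CG² = 3/4, CG = +√(3/4)
  (m₁,m₂)=(2,1): CG² = 1/4, CG = −√(1/4)   ← matches the target
Pairs with CG² = 1/4: (2,1): −√(1/4)

(2,1): −√(1/4)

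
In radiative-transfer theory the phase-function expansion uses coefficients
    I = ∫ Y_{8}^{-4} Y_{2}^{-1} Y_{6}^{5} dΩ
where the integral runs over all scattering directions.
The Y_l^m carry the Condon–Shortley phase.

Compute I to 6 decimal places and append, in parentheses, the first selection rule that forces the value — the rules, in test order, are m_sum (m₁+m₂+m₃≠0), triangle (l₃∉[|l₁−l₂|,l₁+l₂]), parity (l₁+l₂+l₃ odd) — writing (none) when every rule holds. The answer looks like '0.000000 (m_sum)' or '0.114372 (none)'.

0.058794 (none)

m-sum 0 ✓  L=16 even ✓  6≤6≤10 ✓
Π(2lᵢ+1) = 17×5×13 = 1105
triangle coeff Δ(8,2,6) = 1/30940
Σ_t [2,2]: t=2:+1/2073600 = 1/2073600
(3j)²=28/1105 [(8 2 6; 0 0 0)], sign=+1
Σ_t [1,1]: t=1:−1/239500800 = -1/239500800
(3j)²=12/7735 [(8 2 6; -4 -1 5)], sign=+1
⇒ 4πI² = 48/1105
I = (+1)√(48/1105/(4π)) = 0.05879421
No selection rule forces the value: the integral is nonzero (none).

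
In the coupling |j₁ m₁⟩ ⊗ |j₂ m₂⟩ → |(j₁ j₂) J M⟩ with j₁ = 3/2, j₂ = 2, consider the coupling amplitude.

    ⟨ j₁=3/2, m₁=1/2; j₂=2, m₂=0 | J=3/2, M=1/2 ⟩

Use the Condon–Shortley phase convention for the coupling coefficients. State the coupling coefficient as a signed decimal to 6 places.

−√(1/5) = -0.447214

√[4·2!1!2!/6! · 2!1!2!2!2!1!] = √(16/45)
  +(−1)^0/∏(0,2,1,2,0,0)! = 1/4  (running 1/4)
  +(−1)^1/∏(1,1,0,1,1,1)! = -1  (running -3/4)
⟨..|..⟩ = √(16/45)·(-3/4) = -0.447214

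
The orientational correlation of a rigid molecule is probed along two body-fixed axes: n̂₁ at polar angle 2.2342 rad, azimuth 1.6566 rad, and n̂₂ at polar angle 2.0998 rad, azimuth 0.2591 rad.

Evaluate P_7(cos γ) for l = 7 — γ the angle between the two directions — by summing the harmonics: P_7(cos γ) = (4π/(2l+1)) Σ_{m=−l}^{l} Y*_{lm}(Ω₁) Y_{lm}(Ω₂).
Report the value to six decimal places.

0.055953

Term-by-term m-sum for l=7 (normalisation 4π/15 = 0.837758):
  [-7]  conj(Y_{7,-7})(Ω₁) = 0.05327 - 0.07776j ; Y_{7,-7}(Ω₂) = -0.04299 - 0.17347j ; Δ = -0.01578 - 0.00590j
  [-6]  conj(Y_{7,-6})(Ω₁) = 0.23991 + 0.13572j ; Y_{7,-6}(Ω₂) = -0.00633 + 0.39086j ; Δ = -0.05457 + 0.09291j
  [-5]  conj(Y_{7,-5})(Ω₁) = -0.18213 + 0.39815j ; Y_{7,-5}(Ω₂) = 0.11054 - 0.39134j ; Δ = 0.13568 + 0.11529j
  [-4]  conj(Y_{7,-4})(Ω₁) = -0.31648 - 0.11310j ; Y_{7,-4}(Ω₂) = -0.03259 + 0.05507j ; Δ = 0.01654 - 0.01374j
  [-3]  conj(Y_{7,-3})(Ω₁) = -0.02017 + 0.07663j ; Y_{7,-3}(Ω₂) = -0.23004 + 0.22634j ; Δ = -0.01270 - 0.02219j
  [-2]  conj(Y_{7,-2})(Ω₁) = -0.36242 - 0.06281j ; Y_{7,-2}(Ω₂) = 0.19121 - 0.10902j ; Δ = -0.07615 + 0.02750j
  [-1]  conj(Y_{7,-1})(Ω₁) = 0.00688 - 0.07994j ; Y_{7,-1}(Ω₂) = 0.23247 - 0.06162j ; Δ = -0.00333 - 0.01901j
  [+0]  conj(Y_{7,0})(Ω₁) = -0.34443 + 0.00000j ; Y_{7,0}(Ω₂) = -0.25371 + 0.00000j ; Δ = 0.08739 + 0.00000j
  [+1]  conj(Y_{7,1})(Ω₁) = -0.00688 - 0.07994j ; Y_{7,1}(Ω₂) = -0.23247 - 0.06162j ; Δ = -0.00333 + 0.01901j
  [+2]  conj(Y_{7,2})(Ω₁) = -0.36242 + 0.06281j ; Y_{7,2}(Ω₂) = 0.19121 + 0.10902j ; Δ = -0.07615 - 0.02750j
  [+3]  conj(Y_{7,3})(Ω₁) = 0.02017 + 0.07663j ; Y_{7,3}(Ω₂) = 0.23004 + 0.22634j ; Δ = -0.01270 + 0.02219j
  [+4]  conj(Y_{7,4})(Ω₁) = -0.31648 + 0.11310j ; Y_{7,4}(Ω₂) = -0.03259 - 0.05507j ; Δ = 0.01654 + 0.01374j
  [+5]  conj(Y_{7,5})(Ω₁) = 0.18213 + 0.39815j ; Y_{7,5}(Ω₂) = -0.11054 - 0.39134j ; Δ = 0.13568 - 0.11529j
  [+6]  conj(Y_{7,6})(Ω₁) = 0.23991 - 0.13572j ; Y_{7,6}(Ω₂) = -0.00633 - 0.39086j ; Δ = -0.05457 - 0.09291j
  [+7]  conj(Y_{7,7})(Ω₁) = -0.05327 - 0.07776j ; Y_{7,7}(Ω₂) = 0.04299 - 0.17347j ; Δ = -0.01578 + 0.00590j
Total Σ_m = 0.06679 + 0.00000j. Multiply by 0.837758: 0.05595 + 0.00000j. P_7(cos γ) = 0.055953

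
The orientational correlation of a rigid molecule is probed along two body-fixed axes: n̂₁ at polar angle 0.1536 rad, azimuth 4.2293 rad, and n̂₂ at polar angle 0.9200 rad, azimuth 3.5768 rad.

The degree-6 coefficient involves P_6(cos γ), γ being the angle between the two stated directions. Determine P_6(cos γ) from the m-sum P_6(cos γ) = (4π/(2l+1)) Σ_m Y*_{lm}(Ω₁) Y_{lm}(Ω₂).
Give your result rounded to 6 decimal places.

Expand P_6 via completeness: Σ_{m} conj(Y_{6,m}) at Ω₁ times Y_{6,m} at Ω₂ —
  term(m=-6) = (-0.000001, -0.000001)   from Y*(Ω₁)=(0.000006, 0.000001), Y(Ω₂)=(-0.105687, -0.061973)
  term(m=-5) = (-0.000044, -0.000005)   from Y*(Ω₁)=(-0.000092, 0.000104), Y(Ω₂)=(0.183873, 0.265766)
  term(m=-4) = (-0.000713, 0.000419)   from Y*(Ω₁)=(-0.000674, -0.001781), Y(Ω₂)=(-0.073468, -0.427907)
  term(m=-3) = (-0.001388, 0.003408)   from Y*(Ω₁)=(0.017718, 0.002164), Y(Ω₂)=(-0.054021, 0.198922)
  term(m=-2) = (-0.007140, -0.026228)   from Y*(Ω₁)=(-0.064549, 0.093423), Y(Ω₂)=(-0.154284, 0.183030)
  term(m=-1) = (-0.110386, -0.084352)   from Y*(Ω₁)=(-0.207614, -0.395800), Y(Ω₂)=(0.281858, -0.131047)
  term(m=+0) = (0.125260, 0.000000)   from Y*(Ω₁)=(0.780097, -0.000000), Y(Ω₂)=(0.160569, 0.000000)
  term(m=+1) = (-0.110386, 0.084352)   from Y*(Ω₁)=(0.207614, -0.395800), Y(Ω₂)=(-0.281858, -0.131047)
  term(m=+2) = (-0.007140, 0.026228)   from Y*(Ω₁)=(-0.064549, -0.093423), Y(Ω₂)=(-0.154284, -0.183030)
  term(m=+3) = (-0.001388, -0.003408)   from Y*(Ω₁)=(-0.017718, 0.002164), Y(Ω₂)=(0.054021, 0.198922)
  term(m=+4) = (-0.000713, -0.000419)   from Y*(Ω₁)=(-0.000674, 0.001781), Y(Ω₂)=(-0.073468, 0.427907)
  term(m=+5) = (-0.000044, 0.000005)   from Y*(Ω₁)=(0.000092, 0.000104), Y(Ω₂)=(-0.183873, 0.265766)
  term(m=+6) = (-0.000001, 0.000001)   from Y*(Ω₁)=(0.000006, -0.000001), Y(Ω₂)=(-0.105687, 0.061973)
Total Σ_m = (-0.114084, -0.000000). Multiply by 0.966644: (-0.110278, -0.000000). P_6(cos γ) = -0.110278

-0.110278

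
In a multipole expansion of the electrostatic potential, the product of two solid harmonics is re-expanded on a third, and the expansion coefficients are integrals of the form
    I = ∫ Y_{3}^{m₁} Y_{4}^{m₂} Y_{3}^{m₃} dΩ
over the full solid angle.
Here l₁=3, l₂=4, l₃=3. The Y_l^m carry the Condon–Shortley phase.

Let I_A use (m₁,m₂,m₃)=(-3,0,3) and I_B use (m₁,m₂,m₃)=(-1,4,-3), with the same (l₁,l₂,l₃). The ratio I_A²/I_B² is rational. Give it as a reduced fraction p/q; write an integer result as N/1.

3/14

l's match ⇒ only the (l;m) 3-j factors differ between A and B.
A: triangle coeff Δ(3,4,3) = 1/34650; Σ_t [4,4]: t=4:+1/1152 = 1/1152; (3j)²=1/154 [(3 4 3; -3 0 3)], sign=+1
B: triangle coeff Δ(3,4,3) = 1/34650; Σ_t [4,4]: t=4:+1/1152 = 1/1152; (3j)²=1/33 [(3 4 3; -1 4 -3)], sign=+1
I_A²/I_B² = (1/154)/(1/33) = 3/14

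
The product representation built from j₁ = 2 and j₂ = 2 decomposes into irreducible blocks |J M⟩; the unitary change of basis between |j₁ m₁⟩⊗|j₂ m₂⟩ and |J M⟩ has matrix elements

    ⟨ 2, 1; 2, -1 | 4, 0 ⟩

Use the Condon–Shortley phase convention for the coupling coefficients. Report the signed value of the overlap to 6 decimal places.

+√(8/35) = +0.478091

√[9·0!4!4!/9! · 3!1!1!3!4!4!] = √(10368/35)
  +(−1)^0/∏(0,0,1,1,3,3)! = 1/36  (running 1/36)
⟨..|..⟩ = √(10368/35)·(1/36) = +0.478091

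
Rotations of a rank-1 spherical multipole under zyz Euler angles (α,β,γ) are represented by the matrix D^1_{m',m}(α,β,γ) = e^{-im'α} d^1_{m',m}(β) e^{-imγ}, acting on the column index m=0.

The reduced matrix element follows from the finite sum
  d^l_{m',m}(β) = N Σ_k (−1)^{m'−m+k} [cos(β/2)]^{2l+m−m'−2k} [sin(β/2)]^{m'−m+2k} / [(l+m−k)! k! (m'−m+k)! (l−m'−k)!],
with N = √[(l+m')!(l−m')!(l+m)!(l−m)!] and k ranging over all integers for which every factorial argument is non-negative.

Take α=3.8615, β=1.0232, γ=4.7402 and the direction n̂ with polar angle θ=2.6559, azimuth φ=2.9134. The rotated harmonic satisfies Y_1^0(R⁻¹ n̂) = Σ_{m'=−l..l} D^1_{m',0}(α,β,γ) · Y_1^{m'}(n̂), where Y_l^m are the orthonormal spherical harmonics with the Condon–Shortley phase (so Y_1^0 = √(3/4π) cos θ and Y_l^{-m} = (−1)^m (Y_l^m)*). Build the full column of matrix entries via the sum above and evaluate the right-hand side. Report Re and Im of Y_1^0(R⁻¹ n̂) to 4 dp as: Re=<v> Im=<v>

Need the full column D^1_{m',0} for m'=−1..1 at α=3.8615, β=1.0232, γ=4.7402.
cos(β/2)=0.871962, sin(β/2)=0.489573
d^1_{-1,0}: single k=1 term ⇒ +0.603713;  D = -0.453911-0.398037i
d^1_{0,0}: k∈[0..1] ⇒ +0.760318 -0.239682 = +0.520637;  D = +0.520637+0.000000i
d^1_{1,0}: single k=0 term ⇒ -0.603713;  D = +0.453911-0.398037i
Y_1^{m'}(θ=2.6559,φ=2.9134) and Σ D·Y over m':
  (-0.4539-0.3980i)·(-0.1571-0.0365i)  (+0.5206+0.0000i)·(-0.4321+0.0000i)  (+0.4539-0.3980i)·(+0.1571-0.0365i)
Y_1^0(R⁻¹ n̂) = -0.111389+0.000000i

Re=-0.1114 Im=0.0000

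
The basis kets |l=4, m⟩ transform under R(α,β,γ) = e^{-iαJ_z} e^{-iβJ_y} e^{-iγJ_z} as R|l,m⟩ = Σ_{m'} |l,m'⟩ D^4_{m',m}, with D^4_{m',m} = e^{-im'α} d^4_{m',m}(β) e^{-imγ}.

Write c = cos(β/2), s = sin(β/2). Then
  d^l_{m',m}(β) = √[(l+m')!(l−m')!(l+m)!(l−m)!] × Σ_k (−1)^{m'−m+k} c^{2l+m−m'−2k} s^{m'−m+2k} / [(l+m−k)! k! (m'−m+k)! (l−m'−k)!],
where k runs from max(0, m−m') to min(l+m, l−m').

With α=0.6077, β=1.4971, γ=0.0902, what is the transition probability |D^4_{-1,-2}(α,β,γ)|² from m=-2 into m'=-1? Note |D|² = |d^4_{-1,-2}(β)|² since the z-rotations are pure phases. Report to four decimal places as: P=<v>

P=0.0742

Split into d^4_{-1,-2}(β=1.4971) × two z-phases.
c=cos(1.497100/2)=0.732676, s=sin(1.497100/2)=0.680577; N=√[6·120·2·720]=1018.233765
k∈{0,1,2} keeps every argument non-negative
  k=0: (−1)^1·1018.2338/(240)·0.7327^7·0.6806^1 = -0.327265
  k=1: (−1)^2·1018.2338/(48)·0.7327^5·0.6806^3 = +1.411886
  k=2: (−1)^3·1018.2338/(72)·0.7327^3·0.6806^5 = -0.812154
d^4_{-1,-2}(1.4971) = -0.327265 +1.411886 -0.812154 = +0.272467
|D^4_{-1,-2}|² = |d^4_{-1,-2}(β)|² = (+0.272467)² = 0.074238 (the z-rotation phases have unit modulus)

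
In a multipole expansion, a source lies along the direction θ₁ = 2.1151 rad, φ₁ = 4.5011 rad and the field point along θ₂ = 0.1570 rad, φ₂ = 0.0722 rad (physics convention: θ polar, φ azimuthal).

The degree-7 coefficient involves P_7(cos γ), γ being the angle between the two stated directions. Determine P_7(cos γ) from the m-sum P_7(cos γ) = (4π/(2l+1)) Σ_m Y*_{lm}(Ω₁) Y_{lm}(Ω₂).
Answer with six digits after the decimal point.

Expand P_7 via completeness: Σ_{m} conj(Y_{7,m}) at Ω₁ times Y_{7,m} at Ω₂ —
  [-7]  conj(Y_{7,-7})(Ω₁) = +0.166982+0.015368i ; Y_{7,-7}(Ω₂) = +0.000001-0.000001i ; Δ = +0.000000-0.000000i
  [-6]  conj(Y_{7,-6})(Ω₁) = +0.113344-0.362473i ; Y_{7,-6}(Ω₂) = +0.000025-0.000011i ; Δ = -0.000001-0.000010i
  [-5]  conj(Y_{7,-5})(Ω₁) = -0.363870-0.205618i ; Y_{7,-5}(Ω₂) = +0.000375-0.000141i ; Δ = -0.000165-0.000026i
  [-4]  conj(Y_{7,-4})(Ω₁) = -0.065621+0.073973i ; Y_{7,-4}(Ω₂) = +0.004021-0.001195i ; Δ = -0.000175+0.000376i
  [-3]  conj(Y_{7,-3})(Ω₁) = -0.181151-0.246445i ; Y_{7,-3}(Ω₂) = +0.030855-0.006790i ; Δ = -0.007263-0.006374i
  [-2]  conj(Y_{7,-2})(Ω₁) = -0.227876+0.102469i ; Y_{7,-2}(Ω₂) = +0.163687-0.023802i ; Δ = -0.034861+0.022197i
  [-1]  conj(Y_{7,-1})(Ω₁) = -0.044459-0.207278i ; Y_{7,-1}(Ω₂) = +0.536960-0.038836i ; Δ = -0.031923-0.109574i
  [+0]  conj(Y_{7,0})(Ω₁) = -0.279647-0.000000i ; Y_{7,0}(Ω₂) = +0.746486+0.000000i ; Δ = -0.208752-0.000000i
  [+1]  conj(Y_{7,1})(Ω₁) = +0.044459-0.207278i ; Y_{7,1}(Ω₂) = -0.536960-0.038836i ; Δ = -0.031923+0.109574i
  [+2]  conj(Y_{7,2})(Ω₁) = -0.227876-0.102469i ; Y_{7,2}(Ω₂) = +0.163687+0.023802i ; Δ = -0.034861-0.022197i
  [+3]  conj(Y_{7,3})(Ω₁) = +0.181151-0.246445i ; Y_{7,3}(Ω₂) = -0.030855-0.006790i ; Δ = -0.007263+0.006374i
  [+4]  conj(Y_{7,4})(Ω₁) = -0.065621-0.073973i ; Y_{7,4}(Ω₂) = +0.004021+0.001195i ; Δ = -0.000175-0.000376i
  [+5]  conj(Y_{7,5})(Ω₁) = +0.363870-0.205618i ; Y_{7,5}(Ω₂) = -0.000375-0.000141i ; Δ = -0.000165+0.000026i
  [+6]  conj(Y_{7,6})(Ω₁) = +0.113344+0.362473i ; Y_{7,6}(Ω₂) = +0.000025+0.000011i ; Δ = -0.000001+0.000010i
  [+7]  conj(Y_{7,7})(Ω₁) = -0.166982+0.015368i ; Y_{7,7}(Ω₂) = -0.000001-0.000001i ; Δ = +0.000000+0.000000i
Total Σ_m = -0.357530-0.000000i. Multiply by 0.837758: -0.299523-0.000000i. P_7(cos γ) = -0.299523

-0.299523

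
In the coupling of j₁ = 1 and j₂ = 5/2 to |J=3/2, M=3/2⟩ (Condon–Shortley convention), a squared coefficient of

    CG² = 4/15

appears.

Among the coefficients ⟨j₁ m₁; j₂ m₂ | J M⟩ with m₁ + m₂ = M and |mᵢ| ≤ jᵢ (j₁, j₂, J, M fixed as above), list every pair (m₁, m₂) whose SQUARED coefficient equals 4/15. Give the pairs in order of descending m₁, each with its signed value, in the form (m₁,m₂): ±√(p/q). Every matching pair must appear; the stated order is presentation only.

(0,3/2): −√(4/15)

Admissible pairs with m₁+m₂ = M = 3/2: (-1,5/2), (0,3/2), (1,1/2)
  (m₁,m₂)=(1,1/2): CG² = 1/15, CG = +√(1/15)
  (m₁,m₂)=(0,3/2): CG² = 4/15, CG = −√(4/15)   ← matches the target
  (m₁,m₂)=(-1,5/2): CG² = 2/3, CG = +√(2/3)
Pairs with CG² = 4/15: (0,3/2): −√(4/15)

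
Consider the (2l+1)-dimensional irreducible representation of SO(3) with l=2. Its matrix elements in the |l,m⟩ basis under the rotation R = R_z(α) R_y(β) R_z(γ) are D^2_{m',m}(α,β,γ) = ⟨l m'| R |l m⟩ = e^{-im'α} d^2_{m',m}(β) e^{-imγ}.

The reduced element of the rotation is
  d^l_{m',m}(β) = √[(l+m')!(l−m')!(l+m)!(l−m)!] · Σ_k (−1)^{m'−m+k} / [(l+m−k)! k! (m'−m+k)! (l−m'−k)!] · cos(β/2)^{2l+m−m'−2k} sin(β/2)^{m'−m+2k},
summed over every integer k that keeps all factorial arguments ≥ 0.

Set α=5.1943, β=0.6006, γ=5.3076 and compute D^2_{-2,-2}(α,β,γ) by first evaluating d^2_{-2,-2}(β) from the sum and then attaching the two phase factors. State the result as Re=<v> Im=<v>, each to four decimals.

Split into d^2_{-2,-2}(β=0.6006) × two z-phases.
Half-angle: c=0.955248, s=0.295807. N=√(1·24·1·24)=24.000000
k: max(0,(-2)−(-2))=0 … min(2+(-2),2−(-2))=0
  k=0: (−1)^0·24.0000/(24)·0.9552^4·0.2958^0 = +0.832653
d^2_{-2,-2}(0.6006) = +0.832653
D = (-0.570385-0.821378i)·(+0.832653)·(-0.371268-0.928526i) = -0.458712+0.694906i

Re=-0.4587 Im=0.6949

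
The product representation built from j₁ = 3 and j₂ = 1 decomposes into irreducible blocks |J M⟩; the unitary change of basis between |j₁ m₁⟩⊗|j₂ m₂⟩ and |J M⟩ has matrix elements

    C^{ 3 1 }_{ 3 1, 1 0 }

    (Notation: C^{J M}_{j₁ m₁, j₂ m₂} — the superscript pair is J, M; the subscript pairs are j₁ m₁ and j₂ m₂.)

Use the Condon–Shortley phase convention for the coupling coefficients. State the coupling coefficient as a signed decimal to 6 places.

triangle: 1!·5!·1!/8! = 120/40320
(j±m)!: 4!·2!·1!·1!·4!·2! = 2304
prefactor² = (2J+1)·Δ·N² = 48
  k=0: +1/(0!·1!·2!·1!·3!·0!) = 1/12
  k=1: −1/(1!·0!·1!·0!·4!·1!) = -1/24
Σ = 1/24  ⇒  CG² = 48·(1/24)² = 1/12
CG = +√(1/12) = +0.288675

+√(1/12) ≈ +0.288675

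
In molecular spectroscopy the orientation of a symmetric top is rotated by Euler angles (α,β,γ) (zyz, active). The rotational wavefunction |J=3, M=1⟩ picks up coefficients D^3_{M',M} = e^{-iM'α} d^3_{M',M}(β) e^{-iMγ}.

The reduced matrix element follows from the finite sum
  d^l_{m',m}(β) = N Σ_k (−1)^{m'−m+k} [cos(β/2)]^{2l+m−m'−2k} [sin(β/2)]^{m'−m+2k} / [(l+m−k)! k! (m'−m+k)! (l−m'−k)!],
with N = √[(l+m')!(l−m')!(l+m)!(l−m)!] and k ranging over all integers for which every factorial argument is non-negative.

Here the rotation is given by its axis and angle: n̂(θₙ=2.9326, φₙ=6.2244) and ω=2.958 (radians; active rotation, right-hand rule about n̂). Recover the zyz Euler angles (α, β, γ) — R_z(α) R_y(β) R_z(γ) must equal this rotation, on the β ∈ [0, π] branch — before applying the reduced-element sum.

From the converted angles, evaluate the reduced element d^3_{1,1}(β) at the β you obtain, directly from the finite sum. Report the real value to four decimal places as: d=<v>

Axis–angle → zyz. n̂ = (sinθₙcosφₙ, sinθₙsinφₙ, cosθₙ) = (+0.207116, -0.012189, -0.978240), ω = 2.9580.
R = I cosω + sinω [n̂]ₓ + (1−cosω) n̂n̂ᵀ gives
  R = [-0.898121, +0.173584, -0.404039; -0.183597, -0.982899, -0.014164; -0.399589, +0.061460, +0.914632]
β = atan2(√(R₁₃²+R₂₃²), R₃₃) = 0.416200; α = atan2(R₂₃, R₁₃) mod 2π = 3.176634; γ = atan2(R₃₂, −R₃₁) mod 2π = 0.152612
d^3_{1,1}(β=0.4162) via the finite sum:
With c≡cos(β/2)=0.978425 and s≡sin(β/2)=0.206601, N=[24·2·24·2]^{1/2}=48.000000
k: max(0,(1)−(1))=0 … min(3+(1),3−(1))=2
  k=0: (−1)^0·48.0000/(48)·0.9784^6·0.2066^0 = +0.877336
  k=1: (−1)^1·48.0000/(6)·0.9784^4·0.2066^2 = -0.312943
  k=2: (−1)^2·48.0000/(8)·0.9784^2·0.2066^4 = +0.010465
d^3_{1,1}(0.4162) = +0.877336 -0.312943 +0.010465 = +0.574858

d=0.5749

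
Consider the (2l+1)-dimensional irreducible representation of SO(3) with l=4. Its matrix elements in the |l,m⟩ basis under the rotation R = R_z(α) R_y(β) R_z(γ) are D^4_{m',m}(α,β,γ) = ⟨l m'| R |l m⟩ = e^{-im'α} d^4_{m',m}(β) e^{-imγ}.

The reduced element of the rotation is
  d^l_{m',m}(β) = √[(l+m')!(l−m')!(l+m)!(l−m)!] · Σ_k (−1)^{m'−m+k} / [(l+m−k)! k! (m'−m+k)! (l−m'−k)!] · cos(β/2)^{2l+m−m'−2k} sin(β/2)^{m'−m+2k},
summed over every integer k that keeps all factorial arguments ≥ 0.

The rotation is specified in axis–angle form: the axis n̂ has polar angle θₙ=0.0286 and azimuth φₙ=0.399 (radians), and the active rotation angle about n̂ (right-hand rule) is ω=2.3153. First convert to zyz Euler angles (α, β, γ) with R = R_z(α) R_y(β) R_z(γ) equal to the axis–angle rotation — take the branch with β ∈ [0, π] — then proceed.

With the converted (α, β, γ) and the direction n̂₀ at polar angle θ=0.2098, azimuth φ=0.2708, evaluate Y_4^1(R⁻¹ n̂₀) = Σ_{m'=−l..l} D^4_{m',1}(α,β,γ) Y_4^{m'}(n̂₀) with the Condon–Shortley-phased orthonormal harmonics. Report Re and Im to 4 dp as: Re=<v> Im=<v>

Axis–angle → zyz. n̂ = (sinθₙcosφₙ, sinθₙsinφₙ, cosθₙ) = (+0.026350, +0.011110, +0.999591), ω = 2.3153.
R = I cosω + sinω [n̂]ₓ + (1−cosω) n̂n̂ᵀ gives
  R = [-0.676442, -0.734632, +0.052357; +0.735615, -0.677400, -0.000749; +0.036016, +0.038008, +0.998628]
β = atan2(√(R₁₃²+R₂₃²), R₃₃) = 0.052386; α = atan2(R₂₃, R₁₃) mod 2π = 6.268889; γ = atan2(R₃₂, −R₃₁) mod 2π = 2.329296
Need the full column D^4_{m',1} for m'=−4..4 at α=6.2689, β=0.0524, γ=2.3293.
cos(β/2)=0.999657, sin(β/2)=0.026190
d^4_{-4,1}: single k=5 term ⇒ +0.000000;  D = -0.000000-0.000000i
d^4_{-3,1}: k∈[4..5] ⇒ +0.000006 -0.000000 = +0.000006;  D = -0.000004-0.000004i
d^4_{-2,1}: k∈[3..5] ⇒ +0.000254 -0.000000 +0.000000 = +0.000253;  D = -0.000179-0.000179i
d^4_{-1,1}: k∈[2..5] ⇒ +0.006845 -0.000014 +0.000000 -0.000000 = +0.006831;  D = -0.004769-0.004891i
d^4_{0,1}: k∈[1..4] ⇒ +0.116845 -0.000481 +0.000000 -0.000000 = +0.116364;  D = -0.080039-0.084465i
d^4_{1,1}: k∈[0..3] ⇒ +0.997259 -0.010268 +0.000014 -0.000000 = +0.987006;  D = -0.668583-0.726069i
d^4_{2,1}: k∈[0..2] ⇒ -0.110849 +0.000380 -0.000000 = -0.110468;  D = +0.073660+0.082325i
d^4_{3,1}: k∈[0..1] ⇒ +0.005433 -0.000006 = +0.005427;  D = -0.003560-0.004096i
d^4_{4,1}: single k=0 term ⇒ -0.000134;  D = +0.000087+0.000103i
Y_4^{m'}(θ=0.2098,φ=0.2708) and Σ D·Y over m':
  (-0.0000-0.0000i)·(+0.0004-0.0007i)  (-0.0000-0.0000i)·(+0.0076-0.0080i)  (-0.0002-0.0002i)·(+0.0708-0.0426i)  (-0.0048-0.0049i)·(+0.3432-0.0953i)  (-0.0800-0.0845i)·(+0.6697+0.0000i)  (-0.6686-0.7261i)·(-0.3432-0.0953i)  (+0.0737+0.0823i)·(+0.0708+0.0426i)  (-0.0036-0.0041i)·(-0.0076-0.0080i)  (+0.0001+0.0001i)·(+0.0004+0.0007i)
Y_4^1(R⁻¹ n̂) = +0.106268+0.264146i

Re=0.1063 Im=0.2641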